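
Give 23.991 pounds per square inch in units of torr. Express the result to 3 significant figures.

1240 torr

1 psi = 51.7149 torr.
Then 23.991 × 51.7149 ≈ 1240 torr.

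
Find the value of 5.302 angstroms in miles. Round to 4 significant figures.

1 Å = 6.21371 × 10^-14 mi.
Then 5.302 × 6.21371 × 10^-14 ≈ 3.295 × 10^-13 mi.

3.295 × 10^-13 miles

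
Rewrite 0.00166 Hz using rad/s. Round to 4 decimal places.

1 hertz = 6.28319 rad/s.
Then 0.00166 × 6.28319 ≈ 0.0104 rad/s.

0.0104 radians per second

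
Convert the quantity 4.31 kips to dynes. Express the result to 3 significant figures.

1.92 × 10^9 dynes

1 kip = 4.44822 × 10^8 dyn.
Then 4.31 × 4.44822 × 10^8 ≈ 1.92 × 10^9 dyn.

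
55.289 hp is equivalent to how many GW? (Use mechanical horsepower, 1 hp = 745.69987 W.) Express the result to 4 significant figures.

4.123 × 10^-5 GW

1 hp = 7.45700 × 10^-7 gigawatts.
55.289 × 7.45700 × 10^-7 ≈ 4.123 × 10^-5 GW.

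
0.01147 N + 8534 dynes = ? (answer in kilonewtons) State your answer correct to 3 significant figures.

9.68e-5 kilonewtons

0.01147 N = 1.14700e-5 kN and 8534 dyn = 8.53400e-5 kN.
1.14700e-5 + 8.53400e-5 ≈ 9.68e-5 kN.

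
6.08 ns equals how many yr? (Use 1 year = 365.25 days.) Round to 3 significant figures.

1 nanosecond = 3.16881e-17 years.
Then 6.08 × 3.16881e-17 ≈ 1.93e-16 yr.

1.93e-16 years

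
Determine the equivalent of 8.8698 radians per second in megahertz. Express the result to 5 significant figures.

1.4117 × 10^-6 megahertz

1 radian per second = 1.59155 × 10^-7 megahertz.
So 8.8698 × 1.59155 × 10^-7 ≈ 1.4117 × 10^-6 MHz.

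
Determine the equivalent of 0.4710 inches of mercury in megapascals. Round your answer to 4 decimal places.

1 inHg = 0.00338639 megapascals.
Thus 0.4710 × 0.00338639 ≈ 0.0016 MPa.

0.0016 MPa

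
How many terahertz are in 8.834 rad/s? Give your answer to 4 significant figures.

1 rad/s = 1.59155e-13 THz.
Thus 8.834 × 1.59155e-13 ≈ 1.406e-12 THz.

1.406e-12 THz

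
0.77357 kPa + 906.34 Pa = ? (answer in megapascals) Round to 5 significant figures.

0.0016799 MPa

0.77357 kPa = 0.000773570 MPa and 906.34 Pa = 0.000906340 MPa.
0.000773570 + 0.000906340 ≈ 0.0016799 MPa.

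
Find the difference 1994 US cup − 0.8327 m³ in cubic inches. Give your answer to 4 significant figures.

1994 US cup = 28788.4 in³ and 0.8327 m³ = 50814.5 in³.
28788.4 − 50814.5 ≈ -22030 in³.

-22030 cubic inches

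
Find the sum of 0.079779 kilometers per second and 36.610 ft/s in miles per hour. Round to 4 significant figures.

0.079779 km/s = 178.461 mph and 36.610 ft/s = 24.9614 mph.
178.461 + 24.9614 ≈ 203.4 mph.

203.4 miles per hour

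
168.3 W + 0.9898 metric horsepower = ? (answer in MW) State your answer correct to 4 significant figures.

168.3 W = 0.000168300 MW and 0.9898 PS = 0.000727997 MW.
0.000168300 + 0.000727997 ≈ 0.0008963 MW.

0.0008963 megawatts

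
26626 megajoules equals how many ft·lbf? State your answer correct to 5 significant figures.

1.9638 × 10^10 ft·lbf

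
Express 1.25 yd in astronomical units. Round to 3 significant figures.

7.64e-12 au

1 yd = 6.11239e-12 au.
Then 1.25 × 6.11239e-12 ≈ 7.64e-12 au.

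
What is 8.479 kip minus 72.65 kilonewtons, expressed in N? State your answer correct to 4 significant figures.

-34930 N

8.479 kip = 37716.5 N and 72.65 kN = 72650.0 N.
37716.5 − 72650.0 ≈ -34930 N.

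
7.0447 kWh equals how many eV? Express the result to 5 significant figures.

1.5829 × 10^26 electronvolts

1 kWh = 2.24694 × 10^25 eV.
7.0447 × 2.24694 × 10^25 ≈ 1.5829 × 10^26 eV.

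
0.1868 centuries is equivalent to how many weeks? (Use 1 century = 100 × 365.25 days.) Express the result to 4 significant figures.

1 century = 5217.86 wk.
Thus 0.1868 × 5217.86 ≈ 974.7 wk.

974.7 wk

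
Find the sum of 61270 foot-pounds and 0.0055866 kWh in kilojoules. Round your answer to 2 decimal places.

61270 ft·lbf = 83.0710 kJ and 0.0055866 kWh = 20.1118 kJ.
83.0710 + 20.1118 ≈ 103.18 kJ.

103.18 kilojoules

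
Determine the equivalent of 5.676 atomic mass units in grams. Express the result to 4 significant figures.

1 u = 1.66054 × 10^-24 g.
Then 5.676 × 1.66054 × 10^-24 ≈ 9.425 × 10^-24 g.

9.425 × 10^-24 g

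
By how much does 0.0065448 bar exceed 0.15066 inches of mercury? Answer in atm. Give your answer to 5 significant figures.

0.0014240 atmospheres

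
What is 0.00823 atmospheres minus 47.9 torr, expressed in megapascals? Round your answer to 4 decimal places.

0.00823 atm = 0.000833905 MPa and 47.9 torr = 0.00638614 MPa.
0.000833905 − 0.00638614 ≈ -0.0056 MPa.

-0.0056 MPa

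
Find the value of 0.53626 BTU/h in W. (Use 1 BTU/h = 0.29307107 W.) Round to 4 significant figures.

0.1572 W

1 BTU per hour = 0.293071 watts.
So 0.53626 × 0.293071 ≈ 0.1572 W.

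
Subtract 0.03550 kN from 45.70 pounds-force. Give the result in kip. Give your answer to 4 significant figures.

45.70 lbf = 0.0457000 kip and 0.03550 kN = 0.00798072 kip.
0.0457000 − 0.00798072 ≈ 0.03772 kip.

0.03772 kips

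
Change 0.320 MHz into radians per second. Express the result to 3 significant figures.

2.01 × 10^6 rad/s

1 MHz = 6.28319 × 10^6 rad/s.
So 0.320 × 6.28319 × 10^6 ≈ 2.01 × 10^6 rad/s.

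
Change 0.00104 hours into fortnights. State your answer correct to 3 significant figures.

1 h = 0.00297619 fortnight.
Thus 0.00104 × 0.00297619 ≈ 3.10e-6 fortnight.

3.10e-6 fortnight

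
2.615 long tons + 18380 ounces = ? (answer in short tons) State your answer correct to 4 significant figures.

2.615 long ton = 2.92880 short ton and 18380 oz = 0.574375 short ton.
2.92880 + 0.574375 ≈ 3.503 short ton.

3.503 short ton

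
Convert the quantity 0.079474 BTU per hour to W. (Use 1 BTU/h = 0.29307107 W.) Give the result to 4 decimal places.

0.0233 W

1 BTU/h = 0.293071 watts.
Thus 0.079474 × 0.293071 ≈ 0.0233 W.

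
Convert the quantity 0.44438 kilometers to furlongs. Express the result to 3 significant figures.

2.21 furlongs

1 km = 4.97097 furlongs.
Thus 0.44438 × 4.97097 ≈ 2.21 furlong.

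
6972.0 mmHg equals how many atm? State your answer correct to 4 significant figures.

1 millimeter of mercury = 0.00131579 atm.
Then 6972.0 × 0.00131579 ≈ 9.174 atm.

9.174 atm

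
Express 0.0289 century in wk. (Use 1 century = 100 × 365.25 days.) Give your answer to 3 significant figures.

1 century = 5217.86 weeks.
0.0289 × 5217.86 ≈ 151 wk.

151 wk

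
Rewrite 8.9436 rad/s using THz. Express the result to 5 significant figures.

1 radian per second = 1.59155 × 10^-13 terahertz.
8.9436 × 1.59155 × 10^-13 ≈ 1.4234 × 10^-12 THz.

1.4234 × 10^-12 THz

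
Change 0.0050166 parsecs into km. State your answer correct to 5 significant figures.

1 pc = 3.08568e+13 kilometers.
So 0.0050166 × 3.08568e+13 ≈ 1.5480e+11 km.

1.5480e+11 km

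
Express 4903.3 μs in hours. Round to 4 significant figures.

1 μs = 2.77778 × 10^-10 h.
Thus 4903.3 × 2.77778 × 10^-10 ≈ 1.362 × 10^-6 h.

1.362 × 10^-6 h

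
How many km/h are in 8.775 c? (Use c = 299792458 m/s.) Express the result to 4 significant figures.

9.470 × 10^9 km/h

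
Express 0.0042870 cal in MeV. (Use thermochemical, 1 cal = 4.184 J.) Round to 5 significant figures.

1.1195 × 10^11 MeV

1 cal = 2.61145 × 10^13 megaelectronvolts.
Thus 0.0042870 × 2.61145 × 10^13 ≈ 1.1195 × 10^11 MeV.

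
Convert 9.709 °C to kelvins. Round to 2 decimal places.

K = °C + 273.15.
Applying the formula gives 282.86 K.

282.86 K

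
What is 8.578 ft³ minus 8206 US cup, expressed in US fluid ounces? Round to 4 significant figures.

8.578 ft³ = 8213.49 US fl oz and 8206 US cup = 65648.0 US fl oz.
8213.49 − 65648.0 ≈ -57430 US fl oz.

-57430 US fluid ounces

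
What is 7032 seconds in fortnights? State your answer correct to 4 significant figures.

0.005813 fortnights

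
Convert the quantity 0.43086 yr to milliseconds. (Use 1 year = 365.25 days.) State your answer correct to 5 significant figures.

1.3597e+10 milliseconds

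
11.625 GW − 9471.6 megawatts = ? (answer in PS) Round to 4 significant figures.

11.625 GW = 1.58056 × 10^7 PS and 9471.6 MW = 1.28778 × 10^7 PS.
1.58056 × 10^7 − 1.28778 × 10^7 ≈ 2.928 × 10^6 PS.

2.928 × 10^6 PS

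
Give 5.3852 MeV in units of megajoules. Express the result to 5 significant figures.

1 MeV = 1.602177e-19 MJ.
5.3852 × 1.602177e-19 ≈ 8.6280e-19 MJ.

8.6280e-19 megajoules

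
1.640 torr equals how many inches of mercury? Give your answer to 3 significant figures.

0.0646 inches of mercury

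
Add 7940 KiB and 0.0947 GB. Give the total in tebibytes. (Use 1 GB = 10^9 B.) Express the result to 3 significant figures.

7940 KiB = 7.39470e-6 TiB and 0.0947 GB = 8.61291e-5 TiB.
7.39470e-6 + 8.61291e-5 ≈ 9.35e-5 TiB.

9.35e-5 tebibytes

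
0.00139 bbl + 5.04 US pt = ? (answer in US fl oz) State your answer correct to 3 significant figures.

88.1 US fluid ounces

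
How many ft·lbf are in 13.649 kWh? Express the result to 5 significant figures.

3.6241e+7 foot-pounds

1 kilowatt-hour = 2.65522e+6 foot-pounds.
13.649 × 2.65522e+6 ≈ 3.6241e+7 ft·lbf.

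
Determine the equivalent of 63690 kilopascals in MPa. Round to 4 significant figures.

63.69 megapascals

1 kPa = 0.00100000 megapascals.
So 63690 × 0.00100000 ≈ 63.69 MPa.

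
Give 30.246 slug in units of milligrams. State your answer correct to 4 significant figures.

4.414 × 10^8 milligrams

1 slug = 1.45939 × 10^7 milligrams.
Thus 30.246 × 1.45939 × 10^7 ≈ 4.414 × 10^8 mg.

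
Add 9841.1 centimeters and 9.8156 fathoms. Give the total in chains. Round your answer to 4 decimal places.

5.7843 chain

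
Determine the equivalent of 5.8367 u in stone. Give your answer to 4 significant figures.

1 atomic mass unit = 2.61490e-28 st.
So 5.8367 × 2.61490e-28 ≈ 1.526e-27 st.

1.526e-27 stone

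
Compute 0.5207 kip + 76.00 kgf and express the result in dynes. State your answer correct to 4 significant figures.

3.061e+8 dyn

0.5207 kip = 2.31619e+8 dyn and 76.00 kgf = 7.45305e+7 dyn.
2.31619e+8 + 7.45305e+7 ≈ 3.061e+8 dyn.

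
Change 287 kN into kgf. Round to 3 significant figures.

29300 kgf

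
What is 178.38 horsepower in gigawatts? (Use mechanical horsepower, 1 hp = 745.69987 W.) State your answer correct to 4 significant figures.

1 horsepower = 7.45700 × 10^-7 gigawatts.
So 178.38 × 7.45700 × 10^-7 ≈ 0.0001330 GW.

0.0001330 gigawatts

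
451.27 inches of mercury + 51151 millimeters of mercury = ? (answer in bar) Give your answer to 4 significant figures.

83.48 bar

451.27 inHg = 15.2818 bar and 51151 mmHg = 68.1957 bar.
15.2818 + 68.1957 ≈ 83.48 bar.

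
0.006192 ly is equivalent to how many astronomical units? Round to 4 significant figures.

391.6 au

1 light-year = 63241.1 au.
Then 0.006192 × 63241.1 ≈ 391.6 au.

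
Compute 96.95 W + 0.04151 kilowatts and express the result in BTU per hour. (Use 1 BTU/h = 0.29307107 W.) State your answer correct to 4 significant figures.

472.4 BTU per hour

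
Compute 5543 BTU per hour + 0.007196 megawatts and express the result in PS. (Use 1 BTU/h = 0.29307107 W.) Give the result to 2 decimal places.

5543 BTU/h = 2.20870 PS and 0.007196 MW = 9.78384 PS.
2.20870 + 9.78384 ≈ 11.99 PS.

11.99 metric horsepower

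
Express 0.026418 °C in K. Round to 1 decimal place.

K = °C + 273.15.
Applying the formula gives 273.2 K.

273.2 kelvins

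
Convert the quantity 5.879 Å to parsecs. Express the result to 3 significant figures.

1.91 × 10^-26 parsecs

1 angstrom = 3.24078 × 10^-27 pc.
5.879 × 3.24078 × 10^-27 ≈ 1.91 × 10^-26 pc.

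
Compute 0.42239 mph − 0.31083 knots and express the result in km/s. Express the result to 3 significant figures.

0.42239 mph = 0.000188825 km/s and 0.31083 kn = 0.000159905 km/s.
0.000188825 − 0.000159905 ≈ 2.89 × 10^-5 km/s.

2.89 × 10^-5 kilometers per second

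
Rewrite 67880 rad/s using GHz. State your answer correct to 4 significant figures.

1 radian per second = 1.59155e-10 gigahertz.
Thus 67880 × 1.59155e-10 ≈ 1.080e-5 GHz.

1.080e-5 GHz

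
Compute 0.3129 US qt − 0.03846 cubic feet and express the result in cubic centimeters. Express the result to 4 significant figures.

-793.0 cm³

0.3129 US qt = 296.114 cm³ and 0.03846 ft³ = 1089.07 cm³.
296.114 − 1089.07 ≈ -793.0 cm³.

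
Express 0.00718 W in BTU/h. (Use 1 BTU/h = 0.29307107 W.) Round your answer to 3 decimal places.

1 watt = 3.41214 BTU per hour.
So 0.00718 × 3.41214 ≈ 0.024 BTU/h.

0.024 BTU/h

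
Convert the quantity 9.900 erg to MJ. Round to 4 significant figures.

9.900 × 10^-13 MJ

1 erg = 1.00000 × 10^-13 MJ.
Thus 9.900 × 1.00000 × 10^-13 ≈ 9.900 × 10^-13 MJ.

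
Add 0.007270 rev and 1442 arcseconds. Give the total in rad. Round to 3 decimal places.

0.007270 rev = 0.0456788 rad and 1442 arcsec = 0.00699101 rad.
0.0456788 + 0.00699101 ≈ 0.053 rad.

0.053 rad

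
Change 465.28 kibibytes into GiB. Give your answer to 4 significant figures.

0.0004437 GiB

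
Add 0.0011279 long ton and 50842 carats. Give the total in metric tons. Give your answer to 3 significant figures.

0.0011279 long ton = 0.00114600 t and 50842 ct = 0.0101684 t.
0.00114600 + 0.0101684 ≈ 0.0113 t.

0.0113 t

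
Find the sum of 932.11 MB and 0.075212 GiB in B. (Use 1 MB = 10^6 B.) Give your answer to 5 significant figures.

932.11 MB = 9.32110e+8 B and 0.075212 GiB = 8.07583e+7 B.
9.32110e+8 + 8.07583e+7 ≈ 1.0129e+9 B.

1.0129e+9 B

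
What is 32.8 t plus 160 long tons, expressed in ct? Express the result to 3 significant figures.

32.8 t = 1.64000e+8 ct and 160 long ton = 8.12838e+8 ct.
1.64000e+8 + 8.12838e+8 ≈ 9.77e+8 ct.

9.77e+8 ct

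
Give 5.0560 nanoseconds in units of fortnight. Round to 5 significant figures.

4.1799 × 10^-15 fortnight

1 ns = 8.26720 × 10^-16 fortnights.
5.0560 × 8.26720 × 10^-16 ≈ 4.1799 × 10^-15 fortnight.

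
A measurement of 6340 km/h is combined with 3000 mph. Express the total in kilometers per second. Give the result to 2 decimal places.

3.10 km/s

6340 km/h = 1.76111 km/s and 3000 mph = 1.34112 km/s.
1.76111 + 1.34112 ≈ 3.10 km/s.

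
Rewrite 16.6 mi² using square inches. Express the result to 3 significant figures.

1 square mile = 4.01449e+9 square inches.
Thus 16.6 × 4.01449e+9 ≈ 6.66e+10 in².

6.66e+10 in²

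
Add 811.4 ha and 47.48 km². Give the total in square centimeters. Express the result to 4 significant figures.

811.4 ha = 8.11400 × 10^10 cm² and 47.48 km² = 4.74800 × 10^11 cm².
8.11400 × 10^10 + 4.74800 × 10^11 ≈ 5.559 × 10^11 cm².

5.559 × 10^11 square centimeters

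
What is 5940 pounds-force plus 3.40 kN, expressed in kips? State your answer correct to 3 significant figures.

5940 lbf = 5.94000 kip and 3.40 kN = 0.764350 kip.
5.94000 + 0.764350 ≈ 6.70 kip.

6.70 kip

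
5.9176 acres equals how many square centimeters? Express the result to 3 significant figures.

2.39e+8 square centimeters

1 acre = 4.04686e+7 cm².
So 5.9176 × 4.04686e+7 ≈ 2.39e+8 cm².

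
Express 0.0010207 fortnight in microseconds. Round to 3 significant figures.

1 fortnight = 1.20960 × 10^12 microseconds.
Thus 0.0010207 × 1.20960 × 10^12 ≈ 1.23 × 10^9 μs.

1.23 × 10^9 μs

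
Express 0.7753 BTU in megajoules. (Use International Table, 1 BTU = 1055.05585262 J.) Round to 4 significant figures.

0.0008180 megajoules

1 BTU = 0.00105506 MJ.
Thus 0.7753 × 0.00105506 ≈ 0.0008180 MJ.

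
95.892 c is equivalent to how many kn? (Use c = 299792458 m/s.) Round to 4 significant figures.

5.588 × 10^10 kn

1 speed of light = 5.82750 × 10^8 knots.
Then 95.892 × 5.82750 × 10^8 ≈ 5.588 × 10^10 kn.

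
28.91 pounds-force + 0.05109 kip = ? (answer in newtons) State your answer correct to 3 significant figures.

28.91 lbf = 128.598 N and 0.05109 kip = 227.260 N.
128.598 + 227.260 ≈ 356 N.

356 N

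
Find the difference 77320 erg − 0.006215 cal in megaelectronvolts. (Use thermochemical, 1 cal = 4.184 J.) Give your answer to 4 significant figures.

77320 erg = 4.82593e+10 MeV and 0.006215 cal = 1.62301e+11 MeV.
4.82593e+10 − 1.62301e+11 ≈ -1.140e+11 MeV.

-1.140e+11 MeV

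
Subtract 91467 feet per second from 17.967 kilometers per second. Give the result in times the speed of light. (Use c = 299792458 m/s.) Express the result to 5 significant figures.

-3.3063e-5 times the speed of light

17.967 km/s = 5.99315e-5 c and 91467 ft/s = 9.29948e-5 c.
5.99315e-5 − 9.29948e-5 ≈ -3.3063e-5 c.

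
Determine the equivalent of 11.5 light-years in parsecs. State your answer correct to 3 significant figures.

1 light-year = 0.306601 pc.
Thus 11.5 × 0.306601 ≈ 3.53 pc.

3.53 pc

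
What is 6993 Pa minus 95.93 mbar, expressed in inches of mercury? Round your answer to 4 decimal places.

6993 Pa = 2.06503 inHg and 95.93 mbar = 2.83281 inHg.
2.06503 − 2.83281 ≈ -0.7678 inHg.

-0.7678 inHg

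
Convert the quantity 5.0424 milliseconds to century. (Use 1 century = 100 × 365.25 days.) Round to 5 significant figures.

1 ms = 3.16881e-13 centuries.
5.0424 × 3.16881e-13 ≈ 1.5978e-12 century.

1.5978e-12 centuries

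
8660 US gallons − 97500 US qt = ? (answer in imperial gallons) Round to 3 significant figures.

8660 US gal = 7210.96 imp gal and 97500 US qt = 20296.4 imp gal.
7210.96 − 20296.4 ≈ -13100 imp gal.

-13100 imperial gallons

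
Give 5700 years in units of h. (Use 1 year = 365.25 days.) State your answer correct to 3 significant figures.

1 year = 8766.00 hours.
5700 × 8766.00 ≈ 5.00 × 10^7 h.

5.00 × 10^7 h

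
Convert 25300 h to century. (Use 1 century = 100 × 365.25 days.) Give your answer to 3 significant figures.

1 h = 1.14077e-6 centuries.
So 25300 × 1.14077e-6 ≈ 0.0289 century.

0.0289 century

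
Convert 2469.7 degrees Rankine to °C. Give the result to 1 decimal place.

1098.9 °C

°R = (°C + 273.15) × 9/5.
Applying the formula gives 1098.9 °C.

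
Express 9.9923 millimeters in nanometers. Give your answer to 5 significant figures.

1 millimeter = 1.00000e+6 nm.
Thus 9.9923 × 1.00000e+6 ≈ 9.9923e+6 nm.

9.9923e+6 nm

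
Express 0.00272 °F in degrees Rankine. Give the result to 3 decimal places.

°R = °F + 459.67.
Applying the formula gives 459.673 °R.

459.673 °R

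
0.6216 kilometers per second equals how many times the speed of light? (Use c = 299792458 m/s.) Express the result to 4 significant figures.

2.073 × 10^-6 c

1 kilometer per second = 3.33564 × 10^-6 c.
Then 0.6216 × 3.33564 × 10^-6 ≈ 2.073 × 10^-6 c.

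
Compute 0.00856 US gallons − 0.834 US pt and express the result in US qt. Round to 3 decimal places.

0.00856 US gal = 0.0342400 US qt and 0.834 US pt = 0.417000 US qt.
0.0342400 − 0.417000 ≈ -0.383 US qt.

-0.383 US qt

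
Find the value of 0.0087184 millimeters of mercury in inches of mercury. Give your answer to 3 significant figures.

0.000343 inHg

1 mmHg = 0.0393701 inches of mercury.
0.0087184 × 0.0393701 ≈ 0.000343 inHg.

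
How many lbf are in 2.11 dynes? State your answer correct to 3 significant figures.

1 dyn = 2.24809e-6 pounds-force.
2.11 × 2.24809e-6 ≈ 4.74e-6 lbf.

4.74e-6 lbf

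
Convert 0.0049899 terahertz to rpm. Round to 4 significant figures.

2.994e+11 rpm

1 THz = 6.00000e+13 revolutions per minute.
So 0.0049899 × 6.00000e+13 ≈ 2.994e+11 rpm.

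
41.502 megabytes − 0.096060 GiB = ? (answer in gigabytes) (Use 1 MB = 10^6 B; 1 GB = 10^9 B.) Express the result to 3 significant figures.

41.502 MB = 0.0415020 GB and 0.096060 GiB = 0.103144 GB.
0.0415020 − 0.103144 ≈ -0.0616 GB.

-0.0616 GB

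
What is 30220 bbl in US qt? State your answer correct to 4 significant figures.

5.077 × 10^6 US qt

1 bbl = 168.000 US qt.
Thus 30220 × 168.000 ≈ 5.077 × 10^6 US qt.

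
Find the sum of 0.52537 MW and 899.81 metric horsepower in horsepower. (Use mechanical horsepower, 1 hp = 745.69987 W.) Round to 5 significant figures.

0.52537 MW = 704.533 hp and 899.81 PS = 887.501 hp.
704.533 + 887.501 ≈ 1592.0 hp.

1592.0 horsepower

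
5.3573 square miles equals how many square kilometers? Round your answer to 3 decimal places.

1 square mile = 2.58999 km².
5.3573 × 2.58999 ≈ 13.875 km².

13.875 km²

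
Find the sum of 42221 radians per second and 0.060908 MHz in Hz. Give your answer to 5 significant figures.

42221 rad/s = 6719.68 Hz and 0.060908 MHz = 60908.0 Hz.
6719.68 + 60908.0 ≈ 67628 Hz.

67628 Hz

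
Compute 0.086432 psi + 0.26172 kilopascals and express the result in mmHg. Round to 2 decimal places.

0.086432 psi = 4.46982 mmHg and 0.26172 kPa = 1.96306 mmHg.
4.46982 + 1.96306 ≈ 6.43 mmHg.

6.43 mmHg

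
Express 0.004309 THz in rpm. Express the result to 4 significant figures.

1 THz = 6.00000 × 10^13 rpm.
Thus 0.004309 × 6.00000 × 10^13 ≈ 2.585 × 10^11 rpm.

2.585 × 10^11 revolutions per minute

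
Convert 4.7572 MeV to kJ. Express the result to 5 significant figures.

7.6219e-16 kilojoules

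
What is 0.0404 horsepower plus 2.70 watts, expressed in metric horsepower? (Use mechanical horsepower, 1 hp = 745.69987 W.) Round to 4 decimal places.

0.0404 hp = 0.0409603 PS and 2.70 W = 0.00367098 PS.
0.0409603 + 0.00367098 ≈ 0.0446 PS.

0.0446 PS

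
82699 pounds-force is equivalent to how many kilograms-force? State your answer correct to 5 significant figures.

1 lbf = 0.453592 kgf.
Thus 82699 × 0.453592 ≈ 37512 kgf.

37512 kilograms-force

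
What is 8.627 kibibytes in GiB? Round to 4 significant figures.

8.227e-6 GiB

1 KiB = 9.53674e-7 gibibytes.
Thus 8.627 × 9.53674e-7 ≈ 8.227e-6 GiB.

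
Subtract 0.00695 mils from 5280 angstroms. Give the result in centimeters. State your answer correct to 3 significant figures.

5280 Å = 5.28000e-5 cm and 0.00695 mil = 1.76530e-5 cm.
5.28000e-5 − 1.76530e-5 ≈ 3.51e-5 cm.

3.51e-5 centimeters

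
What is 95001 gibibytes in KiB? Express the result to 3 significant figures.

9.96e+10 kibibytes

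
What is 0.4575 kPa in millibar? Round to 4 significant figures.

4.575 millibar

1 kPa = 10.0000 mbar.
0.4575 × 10.0000 ≈ 4.575 mbar.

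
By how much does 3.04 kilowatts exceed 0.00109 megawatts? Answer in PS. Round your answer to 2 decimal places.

3.04 kW = 4.13325 PS and 0.00109 MW = 1.48199 PS.
4.13325 − 1.48199 ≈ 2.65 PS.

2.65 PS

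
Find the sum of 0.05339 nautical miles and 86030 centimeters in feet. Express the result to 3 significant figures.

3150 ft

0.05339 nmi = 324.404 ft and 86030 cm = 2822.51 ft.
324.404 + 2822.51 ≈ 3150 ft.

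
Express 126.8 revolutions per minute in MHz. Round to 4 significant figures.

2.113 × 10^-6 megahertz

1 rpm = 1.66667 × 10^-8 MHz.
Then 126.8 × 1.66667 × 10^-8 ≈ 2.113 × 10^-6 MHz.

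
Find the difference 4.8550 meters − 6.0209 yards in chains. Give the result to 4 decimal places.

4.8550 m = 0.241341 chain and 6.0209 yd = 0.273677 chain.
0.241341 − 0.273677 ≈ -0.0323 chain.

-0.0323 chains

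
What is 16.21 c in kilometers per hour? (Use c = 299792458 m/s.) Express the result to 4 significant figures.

1 c = 1.07925 × 10^9 km/h.
16.21 × 1.07925 × 10^9 ≈ 1.749 × 10^10 km/h.

1.749 × 10^10 km/h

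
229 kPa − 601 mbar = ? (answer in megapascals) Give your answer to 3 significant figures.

0.169 MPa

229 kPa = 0.229000 MPa and 601 mbar = 0.0601000 MPa.
0.229000 − 0.0601000 ≈ 0.169 MPa.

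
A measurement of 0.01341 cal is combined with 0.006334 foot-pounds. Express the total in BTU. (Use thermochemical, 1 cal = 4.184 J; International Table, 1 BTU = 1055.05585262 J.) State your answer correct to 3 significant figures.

0.01341 cal = 5.31796 × 10^-5 BTU and 0.006334 ft·lbf = 8.13962 × 10^-6 BTU.
5.31796 × 10^-5 + 8.13962 × 10^-6 ≈ 6.13 × 10^-5 BTU.

6.13 × 10^-5 British thermal units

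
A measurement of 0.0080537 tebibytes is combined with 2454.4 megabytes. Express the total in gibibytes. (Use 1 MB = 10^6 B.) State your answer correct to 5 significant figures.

0.0080537 TiB = 8.24699 GiB and 2454.4 MB = 2.28584 GiB.
8.24699 + 2.28584 ≈ 10.533 GiB.

10.533 gibibytes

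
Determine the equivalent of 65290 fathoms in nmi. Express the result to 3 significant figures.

1 fathom = 0.000987473 nmi.
So 65290 × 0.000987473 ≈ 64.5 nmi.

64.5 nmi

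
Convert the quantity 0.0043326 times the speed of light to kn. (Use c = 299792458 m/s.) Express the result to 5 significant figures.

2.5248e+6 kn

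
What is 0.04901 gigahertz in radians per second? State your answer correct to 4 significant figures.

1 GHz = 6.28319 × 10^9 rad/s.
Then 0.04901 × 6.28319 × 10^9 ≈ 3.079 × 10^8 rad/s.

3.079 × 10^8 radians per second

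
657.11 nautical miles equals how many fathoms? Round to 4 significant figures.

665400 fathom

1 nmi = 1012.69 fathom.
So 657.11 × 1012.69 ≈ 665400 fathom.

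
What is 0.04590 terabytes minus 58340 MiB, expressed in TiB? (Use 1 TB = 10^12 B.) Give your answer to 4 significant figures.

-0.01389 TiB

0.04590 TB = 0.0417458 TiB and 58340 MiB = 0.0556374 TiB.
0.0417458 − 0.0556374 ≈ -0.01389 TiB.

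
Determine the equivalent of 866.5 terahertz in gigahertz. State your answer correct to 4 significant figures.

866500 gigahertz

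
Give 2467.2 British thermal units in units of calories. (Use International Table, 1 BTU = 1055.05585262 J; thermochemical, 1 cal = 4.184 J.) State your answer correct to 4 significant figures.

622100 cal

1 British thermal unit = 252.164 cal.
So 2467.2 × 252.164 ≈ 622100 cal.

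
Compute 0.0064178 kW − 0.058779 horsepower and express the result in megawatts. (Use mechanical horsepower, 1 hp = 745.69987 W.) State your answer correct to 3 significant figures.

0.0064178 kW = 6.41780 × 10^-6 MW and 0.058779 hp = 4.38315 × 10^-5 MW.
6.41780 × 10^-6 − 4.38315 × 10^-5 ≈ -3.74 × 10^-5 MW.

-3.74 × 10^-5 MW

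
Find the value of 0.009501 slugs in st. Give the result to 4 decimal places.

1 slug = 2.29815 st.
So 0.009501 × 2.29815 ≈ 0.0218 st.

0.0218 stone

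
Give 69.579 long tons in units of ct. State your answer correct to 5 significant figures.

3.5348 × 10^8 carats

1 long ton = 5.08023 × 10^6 ct.
Thus 69.579 × 5.08023 × 10^6 ≈ 3.5348 × 10^8 ct.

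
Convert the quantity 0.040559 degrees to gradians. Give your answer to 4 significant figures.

1 ° = 1.11111 gradians.
0.040559 × 1.11111 ≈ 0.04507 grad.

0.04507 gradians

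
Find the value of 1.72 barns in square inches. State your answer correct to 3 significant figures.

2.67e-25 in²

1 barn = 1.55000e-25 in².
So 1.72 × 1.55000e-25 ≈ 2.67e-25 in².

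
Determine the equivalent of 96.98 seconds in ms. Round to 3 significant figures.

1 second = 1000.00 ms.
Thus 96.98 × 1000.00 ≈ 97000 ms.

97000 ms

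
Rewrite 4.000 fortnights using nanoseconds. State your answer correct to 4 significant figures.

4.838 × 10^15 nanoseconds

1 fortnight = 1.20960 × 10^15 ns.
So 4.000 × 1.20960 × 10^15 ≈ 4.838 × 10^15 ns.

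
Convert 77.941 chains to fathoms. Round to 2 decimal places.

857.35 fathom

1 chain = 11.0000 fathom.
So 77.941 × 11.0000 ≈ 857.35 fathom.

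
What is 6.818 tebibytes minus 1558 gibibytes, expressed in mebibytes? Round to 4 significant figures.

6.818 TiB = 7.14919 × 10^6 MiB and 1558 GiB = 1.59539 × 10^6 MiB.
7.14919 × 10^6 − 1.59539 × 10^6 ≈ 5.554 × 10^6 MiB.

5.554 × 10^6 MiB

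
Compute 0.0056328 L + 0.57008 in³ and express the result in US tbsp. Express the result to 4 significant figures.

1.013 US tablespoons

0.0056328 L = 0.380935 US tbsp and 0.57008 in³ = 0.631777 US tbsp.
0.380935 + 0.631777 ≈ 1.013 US tbsp.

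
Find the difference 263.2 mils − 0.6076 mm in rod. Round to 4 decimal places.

263.2 mil = 0.00132929 rod and 0.6076 mm = 0.000120814 rod.
0.00132929 − 0.000120814 ≈ 0.0012 rod.

0.0012 rod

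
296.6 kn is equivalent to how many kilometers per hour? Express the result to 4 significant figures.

549.3 km/h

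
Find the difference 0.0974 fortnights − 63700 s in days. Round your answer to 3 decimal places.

0.626 d

0.0974 fortnight = 1.36360 d and 63700 s = 0.737269 d.
1.36360 − 0.737269 ≈ 0.626 d.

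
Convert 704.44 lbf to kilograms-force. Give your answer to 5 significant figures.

1 pound-force = 0.453592 kgf.
So 704.44 × 0.453592 ≈ 319.53 kgf.

319.53 kilograms-force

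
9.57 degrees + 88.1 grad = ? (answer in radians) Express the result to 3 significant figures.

9.57 ° = 0.167028 rad and 88.1 grad = 1.38387 rad.
0.167028 + 1.38387 ≈ 1.55 rad.

1.55 radians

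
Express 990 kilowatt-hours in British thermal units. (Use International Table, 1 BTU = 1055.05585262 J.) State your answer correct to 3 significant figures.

3.38e+6 BTU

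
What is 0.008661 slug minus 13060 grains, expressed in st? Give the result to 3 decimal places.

-0.113 st

0.008661 slug = 0.0199042 st and 13060 gr = 0.133265 st.
0.0199042 − 0.133265 ≈ -0.113 st.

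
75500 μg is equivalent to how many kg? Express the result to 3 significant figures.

7.55 × 10^-5 kg

1 μg = 1.00000 × 10^-9 kg.
75500 × 1.00000 × 10^-9 ≈ 7.55 × 10^-5 kg.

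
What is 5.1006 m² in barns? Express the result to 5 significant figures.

1 square meter = 1.00000 × 10^28 barn.
So 5.1006 × 1.00000 × 10^28 ≈ 5.1006 × 10^28 barn.

5.1006 × 10^28 barn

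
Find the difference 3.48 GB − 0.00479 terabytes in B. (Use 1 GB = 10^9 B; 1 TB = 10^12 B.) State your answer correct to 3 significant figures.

-1.31e+9 bytes

3.48 GB = 3.48000e+9 B and 0.00479 TB = 4.79000e+9 B.
3.48000e+9 − 4.79000e+9 ≈ -1.31e+9 B.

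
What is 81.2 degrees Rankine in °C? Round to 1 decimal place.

°R = (°C + 273.15) × 9/5.
Applying the formula gives -228.0 °C.

-228.0 degrees Celsius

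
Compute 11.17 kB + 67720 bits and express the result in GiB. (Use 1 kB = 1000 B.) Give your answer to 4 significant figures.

11.17 kB = 1.04029e-5 GiB and 67720 bit = 7.88365e-6 GiB.
1.04029e-5 + 7.88365e-6 ≈ 1.829e-5 GiB.

1.829e-5 gibibytes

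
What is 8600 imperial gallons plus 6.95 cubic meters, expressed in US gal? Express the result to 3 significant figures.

12200 US gal

8600 imp gal = 10328.2 US gal and 6.95 m³ = 1836.00 US gal.
10328.2 + 1836.00 ≈ 12200 US gal.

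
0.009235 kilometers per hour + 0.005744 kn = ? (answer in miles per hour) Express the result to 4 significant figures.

0.009235 km/h = 0.00573836 mph and 0.005744 kn = 0.00661008 mph.
0.00573836 + 0.00661008 ≈ 0.01235 mph.

0.01235 miles per hour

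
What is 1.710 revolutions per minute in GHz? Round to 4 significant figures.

2.850 × 10^-11 GHz

1 revolution per minute = 1.66667 × 10^-11 gigahertz.
1.710 × 1.66667 × 10^-11 ≈ 2.850 × 10^-11 GHz.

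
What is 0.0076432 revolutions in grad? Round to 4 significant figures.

1 revolution = 400.000 grad.
Thus 0.0076432 × 400.000 ≈ 3.057 grad.

3.057 grad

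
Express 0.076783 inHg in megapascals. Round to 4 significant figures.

0.0002600 MPa

1 inHg = 0.00338639 MPa.
0.076783 × 0.00338639 ≈ 0.0002600 MPa.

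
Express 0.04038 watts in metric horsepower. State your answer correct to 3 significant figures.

1 W = 0.00135962 metric horsepower.
So 0.04038 × 0.00135962 ≈ 5.49 × 10^-5 PS.

5.49 × 10^-5 PS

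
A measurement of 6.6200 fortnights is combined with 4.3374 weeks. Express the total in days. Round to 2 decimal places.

123.04 d

6.6200 fortnight = 92.6800 d and 4.3374 wk = 30.3618 d.
92.6800 + 30.3618 ≈ 123.04 d.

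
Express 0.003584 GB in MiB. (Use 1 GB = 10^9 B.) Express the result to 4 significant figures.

3.418 mebibytes

1 GB = 953.674 mebibytes.
0.003584 × 953.674 ≈ 3.418 MiB.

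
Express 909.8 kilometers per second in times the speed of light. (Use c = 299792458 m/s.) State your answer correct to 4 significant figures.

0.003035 c

1 kilometer per second = 3.33564e-6 times the speed of light.
Thus 909.8 × 3.33564e-6 ≈ 0.003035 c.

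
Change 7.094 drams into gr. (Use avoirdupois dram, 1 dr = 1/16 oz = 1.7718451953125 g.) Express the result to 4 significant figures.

1 dr = 27.34375 gr.
7.094 × 27.34375 ≈ 194.0 gr.

194.0 gr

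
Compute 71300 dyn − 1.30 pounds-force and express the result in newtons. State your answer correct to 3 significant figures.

71300 dyn = 0.713000 N and 1.30 lbf = 5.78269 N.
0.713000 − 5.78269 ≈ -5.07 N.

-5.07 newtons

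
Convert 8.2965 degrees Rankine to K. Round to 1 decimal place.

4.6 kelvins

°R = K × 9/5.
Applying the formula gives 4.6 K.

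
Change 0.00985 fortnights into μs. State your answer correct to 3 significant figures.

1.19 × 10^10 μs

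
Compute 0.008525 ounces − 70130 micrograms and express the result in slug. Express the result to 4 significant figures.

1.175e-5 slug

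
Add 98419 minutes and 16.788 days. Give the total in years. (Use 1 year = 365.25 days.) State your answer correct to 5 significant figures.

0.23309 yr

98419 min = 0.187123 yr and 16.788 d = 0.0459630 yr.
0.187123 + 0.0459630 ≈ 0.23309 yr.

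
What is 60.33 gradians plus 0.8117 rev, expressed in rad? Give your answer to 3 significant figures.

60.33 grad = 0.947661 rad and 0.8117 rev = 5.10006 rad.
0.947661 + 5.10006 ≈ 6.05 rad.

6.05 radians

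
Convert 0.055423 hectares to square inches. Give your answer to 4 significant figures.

859100 square inches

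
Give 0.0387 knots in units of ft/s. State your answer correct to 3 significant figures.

1 knot = 1.68781 feet per second.
Then 0.0387 × 1.68781 ≈ 0.0653 ft/s.

0.0653 ft/s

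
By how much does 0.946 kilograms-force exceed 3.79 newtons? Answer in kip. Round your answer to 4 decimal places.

0.0012 kip

0.946 kgf = 0.00208557 kip and 3.79 N = 0.000852026 kip.
0.00208557 − 0.000852026 ≈ 0.0012 kip.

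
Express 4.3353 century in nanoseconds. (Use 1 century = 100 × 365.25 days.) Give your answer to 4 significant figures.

1.368 × 10^19 nanoseconds

1 century = 3.15576 × 10^18 nanoseconds.
Thus 4.3353 × 3.15576 × 10^18 ≈ 1.368 × 10^19 ns.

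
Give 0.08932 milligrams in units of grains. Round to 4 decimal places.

1 milligram = 0.0154324 grains.
So 0.08932 × 0.0154324 ≈ 0.0014 gr.

0.0014 grains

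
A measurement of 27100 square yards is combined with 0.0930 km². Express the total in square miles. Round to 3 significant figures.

27100 yd² = 0.00874871 mi² and 0.0930 km² = 0.0359075 mi².
0.00874871 + 0.0359075 ≈ 0.0447 mi².

0.0447 square miles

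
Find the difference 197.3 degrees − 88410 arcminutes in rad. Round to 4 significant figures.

197.3 ° = 3.44353 rad and 88410 arcmin = 25.7174 rad.
3.44353 − 25.7174 ≈ -22.27 rad.

-22.27 radians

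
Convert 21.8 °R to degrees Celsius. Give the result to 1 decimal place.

-261.0 degrees Celsius

°R = (°C + 273.15) × 9/5.
Applying the formula gives -261.0 °C.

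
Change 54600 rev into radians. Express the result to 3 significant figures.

1 rev = 6.28319 radians.
Then 54600 × 6.28319 ≈ 343000 rad.

343000 rad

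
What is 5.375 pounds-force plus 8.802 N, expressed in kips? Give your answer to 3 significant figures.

0.00735 kip

5.375 lbf = 0.00537500 kip and 8.802 N = 0.00197877 kip.
0.00537500 + 0.00197877 ≈ 0.00735 kip.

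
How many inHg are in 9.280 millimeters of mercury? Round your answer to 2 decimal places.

1 mmHg = 0.0393701 inches of mercury.
Then 9.280 × 0.0393701 ≈ 0.37 inHg.

0.37 inHg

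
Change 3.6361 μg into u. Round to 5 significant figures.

1 μg = 6.02214 × 10^17 u.
Then 3.6361 × 6.02214 × 10^17 ≈ 2.1897 × 10^18 u.

2.1897 × 10^18 u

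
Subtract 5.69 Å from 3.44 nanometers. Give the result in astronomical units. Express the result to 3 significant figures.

3.44 nm = 2.29950 × 10^-20 au and 5.69 Å = 3.80353 × 10^-21 au.
2.29950 × 10^-20 − 3.80353 × 10^-21 ≈ 1.92 × 10^-20 au.

1.92 × 10^-20 astronomical units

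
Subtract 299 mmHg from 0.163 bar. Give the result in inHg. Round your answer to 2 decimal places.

0.163 bar = 4.81339 inHg and 299 mmHg = 11.7717 inHg.
4.81339 − 11.7717 ≈ -6.96 inHg.

-6.96 inches of mercury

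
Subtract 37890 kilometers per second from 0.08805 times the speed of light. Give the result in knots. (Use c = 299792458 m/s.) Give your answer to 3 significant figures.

0.08805 c = 5.13111 × 10^7 kn and 37890 km/s = 7.36523 × 10^7 kn.
5.13111 × 10^7 − 7.36523 × 10^7 ≈ -2.23 × 10^7 kn.

-2.23 × 10^7 kn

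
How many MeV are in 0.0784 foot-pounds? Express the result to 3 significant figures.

1 foot-pound = 8.46235 × 10^12 MeV.
Thus 0.0784 × 8.46235 × 10^12 ≈ 6.63 × 10^11 MeV.

6.63 × 10^11 MeV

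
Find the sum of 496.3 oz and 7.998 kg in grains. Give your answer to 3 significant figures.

496.3 oz = 217131 gr and 7.998 kg = 123428 gr.
217131 + 123428 ≈ 341000 gr.

341000 grains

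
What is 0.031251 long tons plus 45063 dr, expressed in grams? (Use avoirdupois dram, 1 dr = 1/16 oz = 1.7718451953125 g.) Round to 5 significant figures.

111600 grams

0.031251 long ton = 31752.5 g and 45063 dr = 79844.7 g.
31752.5 + 79844.7 ≈ 111600 g.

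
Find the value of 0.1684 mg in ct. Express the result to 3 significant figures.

0.000842 carats

1 mg = 0.00500000 ct.
Then 0.1684 × 0.00500000 ≈ 0.000842 ct.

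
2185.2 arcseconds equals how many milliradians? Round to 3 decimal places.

1 arcsec = 0.00484814 milliradians.
2185.2 × 0.00484814 ≈ 10.594 mrad.

10.594 mrad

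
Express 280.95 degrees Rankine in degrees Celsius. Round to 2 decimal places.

°R = (°C + 273.15) × 9/5.
Applying the formula gives -117.07 °C.

-117.07 °C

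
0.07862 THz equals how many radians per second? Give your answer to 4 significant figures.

4.940e+11 rad/s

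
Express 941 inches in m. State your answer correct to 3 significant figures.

23.9 m

1 inch = 0.0254000 m.
941 × 0.0254000 ≈ 23.9 m.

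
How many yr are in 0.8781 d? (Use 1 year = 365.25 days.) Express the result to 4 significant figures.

1 day = 0.00273785 years.
Then 0.8781 × 0.00273785 ≈ 0.002404 yr.

0.002404 yr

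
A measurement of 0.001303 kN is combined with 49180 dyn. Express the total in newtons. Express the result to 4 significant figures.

1.795 N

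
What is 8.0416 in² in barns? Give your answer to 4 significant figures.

1 square inch = 6.45160e+24 barn.
So 8.0416 × 6.45160e+24 ≈ 5.188e+25 barn.

5.188e+25 barn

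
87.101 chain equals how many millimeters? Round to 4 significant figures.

1.752 × 10^6 mm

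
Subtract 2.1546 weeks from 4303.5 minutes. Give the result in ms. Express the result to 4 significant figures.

-1.045e+9 milliseconds

4303.5 min = 2.58210e+8 ms and 2.1546 wk = 1.30310e+9 ms.
2.58210e+8 − 1.30310e+9 ≈ -1.045e+9 ms.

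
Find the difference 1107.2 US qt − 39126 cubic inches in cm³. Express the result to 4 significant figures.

406600 cm³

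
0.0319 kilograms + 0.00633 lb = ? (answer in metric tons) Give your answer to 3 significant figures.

0.0319 kg = 3.19000 × 10^-5 t and 0.00633 lb = 2.87124 × 10^-6 t.
3.19000 × 10^-5 + 2.87124 × 10^-6 ≈ 3.48 × 10^-5 t.

3.48 × 10^-5 t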